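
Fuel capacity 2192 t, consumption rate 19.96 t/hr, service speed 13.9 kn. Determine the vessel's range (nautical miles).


Formula: endurance = fuel / rate; range = endurance * speed
Step 1 — endurance = 2192 / 19.96 = 109.8196 hours
Step 2 — range = 109.8196 * 13.9 ≈ 1526.5 nautical miles (5 s.f.)

1526.5 NM


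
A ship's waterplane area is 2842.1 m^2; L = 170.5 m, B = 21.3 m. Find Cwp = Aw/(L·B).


Formula: Cwp = Aw / (L * B)
Step 1 — L * B = 170.5 * 21.3 = 3631.65 m^2
Step 2 — Cwp = 2842.1 / 3631.65 ≈ 0.78259 (5 s.f.)

0.78259


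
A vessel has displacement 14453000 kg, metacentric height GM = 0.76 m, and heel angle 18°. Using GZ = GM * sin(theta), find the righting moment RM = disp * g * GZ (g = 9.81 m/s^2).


Formula: GZ = GM * sin(theta); RM = disp * g * GZ
Step 1 — GZ = 0.76 * sin(18°) = 0.76 * 0.309017 = 0.234853 m
Step 2 — RM = 14453000 * 9.81 * 0.234853 ≈ 33298000 N·m (5 s.f.)

33298000 N·m


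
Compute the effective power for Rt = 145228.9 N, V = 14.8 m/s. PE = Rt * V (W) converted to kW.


Formula: PE = Rt * V / 1000 (kW)
Step 1 — PE (W) = 145228.9 * 14.8 = 2149387.72 W
Step 2 — PE (kW) = 2149387.72 / 1000 ≈ 2149.4 kW (5 s.f.)

2149.4 kW


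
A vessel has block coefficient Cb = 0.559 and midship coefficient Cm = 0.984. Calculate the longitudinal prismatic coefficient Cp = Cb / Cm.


Formula: Cp = Cb / Cm
Substituting: Cp = 0.559 / 0.984
Result: Cp ≈ 0.56809 (5 s.f.)

0.56809


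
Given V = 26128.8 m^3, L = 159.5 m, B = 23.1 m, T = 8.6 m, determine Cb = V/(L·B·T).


Formula: Cb = V / (L * B * T)
Step 1 — L * B * T = 159.5 * 23.1 * 8.6 = 31686.27 m^3
Step 2 — Cb = 26128.8 / 31686.27 ≈ 0.82461 (5 s.f.)

0.82461


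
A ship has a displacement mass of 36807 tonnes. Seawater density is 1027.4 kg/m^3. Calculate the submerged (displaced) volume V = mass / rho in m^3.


Formula: V = mass / rho
Step 1 — convert tonnes to kg: 36807 t * 1000 = 36807000 kg
Step 2 — V = 36807000 / 1027.4 ≈ 35825 m^3 (5 s.f.)

35825 m^3


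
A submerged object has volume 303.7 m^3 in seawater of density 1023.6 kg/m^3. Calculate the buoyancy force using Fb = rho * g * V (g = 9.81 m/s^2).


Formula: Fb = rho * g * V
Substituting: Fb = 1023.6 * 9.81 * 303.7
Intermediate: 1023.6 * 9.81 = 10041.516
Result: Fb = 10041.516 * 303.7 ≈ 3049600 N (5 s.f.)

3049600 N


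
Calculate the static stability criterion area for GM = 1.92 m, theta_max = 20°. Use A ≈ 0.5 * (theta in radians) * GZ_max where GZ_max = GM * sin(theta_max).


Formula: GZ_max = GM * sin(theta); Area = 0.5 * theta_rad * GZ_max
Step 1 — GZ_max = 1.92 * sin(20°) = 1.92 * 0.34202 = 0.656678 m
Step 2 — theta_rad = 20 * pi/180 = 0.349066 rad
Step 3 — Area = 0.5 * 0.349066 * 0.656678 ≈ 0.11461 m·rad (5 s.f.)

0.11461 m·rad


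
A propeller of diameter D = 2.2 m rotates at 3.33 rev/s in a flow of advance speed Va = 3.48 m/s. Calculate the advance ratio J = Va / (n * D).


Formula: J = Va / (n * D)
Step 1 — n * D = 3.33 * 2.2 = 7.326
Step 2 — J = 3.48 / 7.326 ≈ 0.47502 (5 s.f.)

0.47502


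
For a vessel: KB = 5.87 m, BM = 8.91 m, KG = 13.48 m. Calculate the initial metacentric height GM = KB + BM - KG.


Formula: GM = KB + BM - KG
Step 1 — KM = KB + BM = 5.87 + 8.91 = 14.78 m
Step 2 — GM = KM - KG = 14.78 - 13.48 = 1.3 m

1.3 m


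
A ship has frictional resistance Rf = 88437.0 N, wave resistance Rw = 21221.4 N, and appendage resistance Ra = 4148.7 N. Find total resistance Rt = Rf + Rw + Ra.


Formula: Rt = Rf + Rw + Ra
Substituting: Rt = 88437.0 + 21221.4 + 4148.7
Result: Rt = 113807.1 N

113807.1 N


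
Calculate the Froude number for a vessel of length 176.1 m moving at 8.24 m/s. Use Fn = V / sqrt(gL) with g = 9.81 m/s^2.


Formula: Fn = V / sqrt(g * L)
Step 1 — g * L = 9.81 * 176.1 = 1727.541
Step 2 — sqrt(g * L) = sqrt(1727.541) = 41.563698
Step 3 — Fn = 8.24 / 41.563698 ≈ 0.19825 (5 s.f.)

0.19825


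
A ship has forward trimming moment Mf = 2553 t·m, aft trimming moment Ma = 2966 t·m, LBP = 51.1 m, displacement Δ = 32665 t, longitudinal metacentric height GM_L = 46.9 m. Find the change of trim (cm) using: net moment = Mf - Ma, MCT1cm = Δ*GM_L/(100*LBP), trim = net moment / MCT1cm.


Formula: net trimming moment = Mf - Ma; MCT1cm = Δ*GM_L/(100*LBP); trim = net moment / MCT1cm
Step 1 — net trimming moment = 2553 - 2966 = -413 t·m
Step 2 — MCT1cm = 32665 * 46.9 / (100 * 51.1) = 299.8021 t·m/cm
Step 3 — trim = -413 / 299.8021 ≈ -1.3776 cm (5 s.f.)

-1.3776 cm


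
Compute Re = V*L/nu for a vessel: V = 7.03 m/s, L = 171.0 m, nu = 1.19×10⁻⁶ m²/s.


Formula: Re = V * L / nu
Step 1 — V * L = 7.03 * 171.0 = 1202.13 m^2/s
Step 2 — Re = 1202.13 / 1.19e-6 = 1.01e+09

1.01e+09


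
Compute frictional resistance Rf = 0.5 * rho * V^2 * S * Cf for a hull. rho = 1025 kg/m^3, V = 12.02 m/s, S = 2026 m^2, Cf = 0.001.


Formula: Rf = 0.5 * rho * V^2 * S * Cf
Step 1 — V^2 = 12.02^2 = 144.4804
Step 2 — 0.5 * rho * V^2 = 0.5 * 1025 * 144.4804 = 74046.205
Step 3 — Rf = 74046.205 * 2026 * 0.001 ≈ 150020 N (5 s.f.)

150020 N


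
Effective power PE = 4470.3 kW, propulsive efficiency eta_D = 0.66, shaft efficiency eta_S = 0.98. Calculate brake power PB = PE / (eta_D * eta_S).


Formula: PB = PE / (eta_D * eta_S)
Step 1 — combined efficiency = eta_D * eta_S = 0.66 * 0.98 = 0.6468
Step 2 — PB = 4470.3 / 0.6468 ≈ 6911.4 kW (5 s.f.)

6911.4 kW


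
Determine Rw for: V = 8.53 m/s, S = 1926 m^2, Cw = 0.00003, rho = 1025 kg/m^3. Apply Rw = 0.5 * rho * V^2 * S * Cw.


Formula: Rw = 0.5 * rho * V^2 * S * Cw
Step 1 — V^2 = 8.53^2 = 72.7609
Step 2 — 0.5 * rho * V^2 = 0.5 * 1025 * 72.7609 = 37289.96125
Step 3 — Rw = 37289.96125 * 1926 * 0.00003 ≈ 2154.6 N (5 s.f.)

2154.6 N


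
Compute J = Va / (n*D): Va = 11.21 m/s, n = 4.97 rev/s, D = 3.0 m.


Formula: J = Va / (n * D)
Step 1 — n * D = 4.97 * 3.0 = 14.91
Step 2 — J = 11.21 / 14.91 ≈ 0.75184 (5 s.f.)

0.75184


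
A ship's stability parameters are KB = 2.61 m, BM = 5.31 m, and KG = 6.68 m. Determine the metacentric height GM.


Formula: GM = KB + BM - KG
Step 1 — KM = KB + BM = 2.61 + 5.31 = 7.92 m
Step 2 — GM = KM - KG = 7.92 - 6.68 = 1.24 m

1.24 m


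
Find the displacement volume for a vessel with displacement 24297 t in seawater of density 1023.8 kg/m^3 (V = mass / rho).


Formula: V = mass / rho
Step 1 — convert tonnes to kg: 24297 t * 1000 = 24297000 kg
Step 2 — V = 24297000 / 1023.8 ≈ 23732 m^3 (5 s.f.)

23732 m^3


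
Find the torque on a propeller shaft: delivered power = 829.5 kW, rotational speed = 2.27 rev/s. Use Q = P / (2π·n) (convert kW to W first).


Formula: Q = P_W / (2 * pi * n)
Step 1 — P_W = 829.5 kW * 1000 = 829500.0 W
Step 2 — 2 * pi * n = 2 * pi * 2.27 = 14.262831
Step 3 — Q = 829500.0 / 14.262831 ≈ 58158 N·m (5 s.f.)

58158 N·m


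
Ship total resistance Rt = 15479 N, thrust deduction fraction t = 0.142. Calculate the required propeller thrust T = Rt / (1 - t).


Formula: T = Rt / (1 - t)
Step 1 — (1 - t) = 1 - 0.142 = 0.858
Step 2 — T = 15479 / 0.858 ≈ 18041 N (5 s.f.)

18041 N


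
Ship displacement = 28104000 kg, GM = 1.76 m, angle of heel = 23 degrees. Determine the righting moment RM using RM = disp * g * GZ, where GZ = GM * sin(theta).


Formula: GZ = GM * sin(theta); RM = disp * g * GZ
Step 1 — GZ = 1.76 * sin(23°) = 1.76 * 0.390731 = 0.687687 m
Step 2 — RM = 28104000 * 9.81 * 0.687687 ≈ 189600000 N·m (5 s.f.)

189600000 N·m


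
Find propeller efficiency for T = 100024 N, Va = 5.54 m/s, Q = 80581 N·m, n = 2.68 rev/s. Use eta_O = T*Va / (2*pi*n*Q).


Formula: eta = T * Va / (2 * pi * n * Q)
Step 1 — numerator = T * Va = 100024 * 5.54 = 554132.96
Step 2 — 2 * pi * n = 2 * pi * 2.68 = 16.838937
Step 3 — denominator = 16.838937 * 80581 = 1356898.38
Step 4 — eta = 554132.96 / 1356898.38 ≈ 0.40838 (5 s.f.)

0.40838


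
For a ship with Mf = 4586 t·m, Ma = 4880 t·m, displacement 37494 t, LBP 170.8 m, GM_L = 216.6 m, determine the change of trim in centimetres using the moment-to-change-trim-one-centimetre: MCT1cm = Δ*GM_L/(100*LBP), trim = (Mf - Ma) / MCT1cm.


Formula: net trimming moment = Mf - Ma; MCT1cm = Δ*GM_L/(100*LBP); trim = net moment / MCT1cm
Step 1 — net trimming moment = 4586 - 4880 = -294 t·m
Step 2 — MCT1cm = 37494 * 216.6 / (100 * 170.8) = 475.4801 t·m/cm
Step 3 — trim = -294 / 475.4801 ≈ -0.61832 cm (5 s.f.)

-0.61832 cm


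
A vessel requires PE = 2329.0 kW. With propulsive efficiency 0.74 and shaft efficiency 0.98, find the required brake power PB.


Formula: PB = PE / (eta_D * eta_S)
Step 1 — combined efficiency = eta_D * eta_S = 0.74 * 0.98 = 0.7252
Step 2 — PB = 2329.0 / 0.7252 ≈ 3211.5 kW (5 s.f.)

3211.5 kW


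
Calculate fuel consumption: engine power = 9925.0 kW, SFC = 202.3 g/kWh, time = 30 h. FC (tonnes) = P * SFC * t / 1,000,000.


Formula: FC (tonnes) = P * SFC * t / 1,000,000
Step 1 — P * SFC * t = 9925.0 * 202.3 * 30 = 60234825.0 g
Step 2 — FC (tonnes) = 60234825.0 / 1,000,000 ≈ 60.235 tonnes (5 s.f.)

60.235 tonnes


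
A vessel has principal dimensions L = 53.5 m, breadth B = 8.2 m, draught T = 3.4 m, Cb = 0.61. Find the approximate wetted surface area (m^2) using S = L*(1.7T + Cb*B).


Formula: S = 1.7*L*T + V/T with V = Cb*L*B*T, i.e. S = L * (1.7*T + Cb*B)
Step 1 — 1.7*T = 1.7 * 3.4 = 5.78 m
Step 2 — Cb*B = 0.61 * 8.2 = 5.002 m
Step 3 — 1.7*T + Cb*B = 5.78 + 5.002 = 10.782 m
Step 4 — S = 53.5 * 10.782 ≈ 576.84 m^2 (5 s.f.)

576.84 m^2


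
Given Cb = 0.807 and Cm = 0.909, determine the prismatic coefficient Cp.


Formula: Cp = Cb / Cm
Substituting: Cp = 0.807 / 0.909
Result: Cp ≈ 0.88779 (5 s.f.)

0.88779


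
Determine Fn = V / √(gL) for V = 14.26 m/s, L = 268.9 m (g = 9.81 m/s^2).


Formula: Fn = V / sqrt(g * L)
Step 1 — g * L = 9.81 * 268.9 = 2637.909
Step 2 — sqrt(g * L) = sqrt(2637.909) = 51.360578
Step 3 — Fn = 14.26 / 51.360578 ≈ 0.27764 (5 s.f.)

0.27764


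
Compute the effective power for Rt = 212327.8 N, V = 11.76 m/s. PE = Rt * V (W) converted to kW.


Formula: PE = Rt * V / 1000 (kW)
Step 1 — PE (W) = 212327.8 * 11.76 = 2496974.928 W
Step 2 — PE (kW) = 2496974.928 / 1000 ≈ 2497.0 kW (5 s.f.)

2497.0 kW


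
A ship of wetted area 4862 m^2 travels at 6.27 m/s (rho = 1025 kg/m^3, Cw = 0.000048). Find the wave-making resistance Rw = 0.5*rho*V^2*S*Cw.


Formula: Rw = 0.5 * rho * V^2 * S * Cw
Step 1 — V^2 = 6.27^2 = 39.3129
Step 2 — 0.5 * rho * V^2 = 0.5 * 1025 * 39.3129 = 20147.86125
Step 3 — Rw = 20147.86125 * 4862 * 0.000048 ≈ 4702.0 N (5 s.f.)

4702.0 N


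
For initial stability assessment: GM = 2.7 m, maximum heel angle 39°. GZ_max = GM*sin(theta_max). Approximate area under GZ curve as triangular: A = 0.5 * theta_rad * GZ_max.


Formula: GZ_max = GM * sin(theta); Area = 0.5 * theta_rad * GZ_max
Step 1 — GZ_max = 2.7 * sin(39°) = 2.7 * 0.62932 = 1.699164 m
Step 2 — theta_rad = 39 * pi/180 = 0.680678 rad
Step 3 — Area = 0.5 * 0.680678 * 1.699164 ≈ 0.57829 m·rad (5 s.f.)

0.57829 m·rad


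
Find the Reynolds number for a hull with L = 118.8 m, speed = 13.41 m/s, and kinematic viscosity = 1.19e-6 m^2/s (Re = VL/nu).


Formula: Re = V * L / nu
Step 1 — V * L = 13.41 * 118.8 = 1593.108 m^2/s
Step 2 — Re = 1593.108 / 1.19e-6 = 1.34e+09

1.34e+09


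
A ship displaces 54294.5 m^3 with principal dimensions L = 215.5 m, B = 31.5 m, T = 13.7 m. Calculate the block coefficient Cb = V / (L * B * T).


Formula: Cb = V / (L * B * T)
Step 1 — L * B * T = 215.5 * 31.5 * 13.7 = 92999.025 m^3
Step 2 — Cb = 54294.5 / 92999.025 ≈ 0.58382 (5 s.f.)

0.58382


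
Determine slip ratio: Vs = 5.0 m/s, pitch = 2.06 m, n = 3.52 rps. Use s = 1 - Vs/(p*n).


Formula: s = 1 - Vs / (p * n)
Step 1 — p * n = 2.06 * 3.52 = 7.2512
Step 2 — Vs / (p*n) = 5.0 / 7.2512 = 0.689541 (6 d.p.)
Step 3 — s = 1 - 0.689541 = 0.310459

0.310459


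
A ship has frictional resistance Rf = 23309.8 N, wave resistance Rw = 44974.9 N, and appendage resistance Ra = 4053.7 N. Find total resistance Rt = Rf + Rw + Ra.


Formula: Rt = Rf + Rw + Ra
Substituting: Rt = 23309.8 + 44974.9 + 4053.7
Result: Rt = 72338.4 N

72338.4 N


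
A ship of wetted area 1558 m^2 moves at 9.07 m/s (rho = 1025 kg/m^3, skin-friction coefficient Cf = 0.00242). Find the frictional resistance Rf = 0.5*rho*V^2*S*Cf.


Formula: Rf = 0.5 * rho * V^2 * S * Cf
Step 1 — V^2 = 9.07^2 = 82.2649
Step 2 — 0.5 * rho * V^2 = 0.5 * 1025 * 82.2649 = 42160.76125
Step 3 — Rf = 42160.76125 * 1558 * 0.00242 ≈ 158960 N (5 s.f.)

158960 N


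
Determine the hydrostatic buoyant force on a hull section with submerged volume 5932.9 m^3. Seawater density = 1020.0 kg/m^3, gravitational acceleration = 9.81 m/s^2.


Formula: Fb = rho * g * V
Substituting: Fb = 1020.0 * 9.81 * 5932.9
Intermediate: 1020.0 * 9.81 = 10006.2
Result: Fb = 10006.2 * 5932.9 ≈ 59366000 N (5 s.f.)

59366000 N


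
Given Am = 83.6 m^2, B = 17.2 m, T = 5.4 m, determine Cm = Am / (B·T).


Formula: Cm = Am / (B * T)
Step 1 — B * T = 17.2 * 5.4 = 92.88 m^2
Step 2 — Cm = 83.6 / 92.88 ≈ 0.90009 (5 s.f.)

0.90009


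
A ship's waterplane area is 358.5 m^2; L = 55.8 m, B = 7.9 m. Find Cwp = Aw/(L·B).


Formula: Cwp = Aw / (L * B)
Step 1 — L * B = 55.8 * 7.9 = 440.82 m^2
Step 2 — Cwp = 358.5 / 440.82 ≈ 0.81326 (5 s.f.)

0.81326


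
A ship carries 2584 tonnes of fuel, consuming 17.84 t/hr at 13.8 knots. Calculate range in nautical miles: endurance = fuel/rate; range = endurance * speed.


Formula: endurance = fuel / rate; range = endurance * speed
Step 1 — endurance = 2584 / 17.84 = 144.843 hours
Step 2 — range = 144.843 * 13.8 ≈ 1998.8 nautical miles (5 s.f.)

1998.8 NM


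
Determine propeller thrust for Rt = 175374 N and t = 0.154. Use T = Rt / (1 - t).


Formula: T = Rt / (1 - t)
Step 1 — (1 - t) = 1 - 0.154 = 0.846
Step 2 — T = 175374 / 0.846 ≈ 207300 N (5 s.f.)

207300 N


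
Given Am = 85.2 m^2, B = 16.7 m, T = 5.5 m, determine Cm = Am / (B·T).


Formula: Cm = Am / (B * T)
Step 1 — B * T = 16.7 * 5.5 = 91.85 m^2
Step 2 — Cm = 85.2 / 91.85 ≈ 0.92760 (5 s.f.)

0.92760


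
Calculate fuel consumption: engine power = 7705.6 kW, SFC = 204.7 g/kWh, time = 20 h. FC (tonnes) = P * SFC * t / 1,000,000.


Formula: FC (tonnes) = P * SFC * t / 1,000,000
Step 1 — P * SFC * t = 7705.6 * 204.7 * 20 = 31546726.4 g
Step 2 — FC (tonnes) = 31546726.4 / 1,000,000 ≈ 31.547 tonnes (5 s.f.)

31.547 tonnes


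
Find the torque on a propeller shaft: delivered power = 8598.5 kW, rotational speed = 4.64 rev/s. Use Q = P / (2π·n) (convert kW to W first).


Formula: Q = P_W / (2 * pi * n)
Step 1 — P_W = 8598.5 kW * 1000 = 8598500.0 W
Step 2 — 2 * pi * n = 2 * pi * 4.64 = 29.15398
Step 3 — Q = 8598500.0 / 29.15398 ≈ 294930 N·m (5 s.f.)

294930 N·m


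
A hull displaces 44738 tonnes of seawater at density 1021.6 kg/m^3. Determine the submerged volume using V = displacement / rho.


Formula: V = mass / rho
Step 1 — convert tonnes to kg: 44738 t * 1000 = 44738000 kg
Step 2 — V = 44738000 / 1021.6 ≈ 43792 m^3 (5 s.f.)

43792 m^3


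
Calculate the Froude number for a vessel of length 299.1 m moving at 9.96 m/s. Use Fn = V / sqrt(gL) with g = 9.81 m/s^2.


Formula: Fn = V / sqrt(g * L)
Step 1 — g * L = 9.81 * 299.1 = 2934.171
Step 2 — sqrt(g * L) = sqrt(2934.171) = 54.167989
Step 3 — Fn = 9.96 / 54.167989 ≈ 0.18387 (5 s.f.)

0.18387


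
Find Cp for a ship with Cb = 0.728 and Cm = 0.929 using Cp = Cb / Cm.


Formula: Cp = Cb / Cm
Substituting: Cp = 0.728 / 0.929
Result: Cp ≈ 0.78364 (5 s.f.)

0.78364


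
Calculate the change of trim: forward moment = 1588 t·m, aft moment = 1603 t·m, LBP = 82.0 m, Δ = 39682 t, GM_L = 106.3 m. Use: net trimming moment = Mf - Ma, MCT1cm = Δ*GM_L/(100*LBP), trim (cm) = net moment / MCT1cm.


Formula: net trimming moment = Mf - Ma; MCT1cm = Δ*GM_L/(100*LBP); trim = net moment / MCT1cm
Step 1 — net trimming moment = 1588 - 1603 = -15 t·m
Step 2 — MCT1cm = 39682 * 106.3 / (100 * 82.0) = 514.4142 t·m/cm
Step 3 — trim = -15 / 514.4142 ≈ -0.029159 cm (5 s.f.)

-0.029159 cm


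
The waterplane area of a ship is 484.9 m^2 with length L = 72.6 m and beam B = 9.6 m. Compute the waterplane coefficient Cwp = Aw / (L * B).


Formula: Cwp = Aw / (L * B)
Step 1 — L * B = 72.6 * 9.6 = 696.96 m^2
Step 2 — Cwp = 484.9 / 696.96 ≈ 0.69574 (5 s.f.)

0.69574


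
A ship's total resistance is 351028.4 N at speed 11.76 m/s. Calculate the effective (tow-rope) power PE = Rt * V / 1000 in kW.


Formula: PE = Rt * V / 1000 (kW)
Step 1 — PE (W) = 351028.4 * 11.76 = 4128093.984 W
Step 2 — PE (kW) = 4128093.984 / 1000 ≈ 4128.1 kW (5 s.f.)

4128.1 kW


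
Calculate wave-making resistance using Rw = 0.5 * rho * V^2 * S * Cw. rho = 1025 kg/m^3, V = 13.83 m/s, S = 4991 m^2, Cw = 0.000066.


Formula: Rw = 0.5 * rho * V^2 * S * Cw
Step 1 — V^2 = 13.83^2 = 191.2689
Step 2 — 0.5 * rho * V^2 = 0.5 * 1025 * 191.2689 = 98025.31125
Step 3 — Rw = 98025.31125 * 4991 * 0.000066 ≈ 32290 N (5 s.f.)

32290 N


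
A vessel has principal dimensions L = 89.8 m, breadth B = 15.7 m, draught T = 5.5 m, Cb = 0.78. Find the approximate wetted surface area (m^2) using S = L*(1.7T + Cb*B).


Formula: S = 1.7*L*T + V/T with V = Cb*L*B*T, i.e. S = L * (1.7*T + Cb*B)
Step 1 — 1.7*T = 1.7 * 5.5 = 9.35 m
Step 2 — Cb*B = 0.78 * 15.7 = 12.246 m
Step 3 — 1.7*T + Cb*B = 9.35 + 12.246 = 21.596 m
Step 4 — S = 89.8 * 21.596 ≈ 1939.3 m^2 (5 s.f.)

1939.3 m^2


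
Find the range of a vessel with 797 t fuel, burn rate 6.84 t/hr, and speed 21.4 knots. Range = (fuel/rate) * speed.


Formula: endurance = fuel / rate; range = endurance * speed
Step 1 — endurance = 797 / 6.84 = 116.5205 hours
Step 2 — range = 116.5205 * 21.4 ≈ 2493.5 nautical miles (5 s.f.)

2493.5 NM


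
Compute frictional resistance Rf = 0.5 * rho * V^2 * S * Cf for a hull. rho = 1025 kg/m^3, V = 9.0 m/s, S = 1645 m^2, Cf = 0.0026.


Formula: Rf = 0.5 * rho * V^2 * S * Cf
Step 1 — V^2 = 9.0^2 = 81.0
Step 2 — 0.5 * rho * V^2 = 0.5 * 1025 * 81.0 = 41512.5
Step 3 — Rf = 41512.5 * 1645 * 0.0026 ≈ 177550 N (5 s.f.)

177550 N


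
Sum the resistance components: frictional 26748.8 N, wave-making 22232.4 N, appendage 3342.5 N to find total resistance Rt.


Formula: Rt = Rf + Rw + Ra
Substituting: Rt = 26748.8 + 22232.4 + 3342.5
Result: Rt = 52323.7 N

52323.7 N


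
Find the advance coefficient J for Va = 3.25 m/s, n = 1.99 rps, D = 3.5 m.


Formula: J = Va / (n * D)
Step 1 — n * D = 1.99 * 3.5 = 6.965
Step 2 — J = 3.25 / 6.965 ≈ 0.46662 (5 s.f.)

0.46662


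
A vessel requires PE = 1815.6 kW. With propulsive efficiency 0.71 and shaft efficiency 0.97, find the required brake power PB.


Formula: PB = PE / (eta_D * eta_S)
Step 1 — combined efficiency = eta_D * eta_S = 0.71 * 0.97 = 0.6887
Step 2 — PB = 1815.6 / 0.6887 ≈ 2636.3 kW (5 s.f.)

2636.3 kW


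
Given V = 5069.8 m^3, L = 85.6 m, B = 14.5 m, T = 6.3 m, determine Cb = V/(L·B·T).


Formula: Cb = V / (L * B * T)
Step 1 — L * B * T = 85.6 * 14.5 * 6.3 = 7819.56 m^3
Step 2 — Cb = 5069.8 / 7819.56 ≈ 0.64835 (5 s.f.)

0.64835


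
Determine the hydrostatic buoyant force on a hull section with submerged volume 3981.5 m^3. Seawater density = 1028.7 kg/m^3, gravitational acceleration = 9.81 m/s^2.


Formula: Fb = rho * g * V
Substituting: Fb = 1028.7 * 9.81 * 3981.5
Intermediate: 1028.7 * 9.81 = 10091.547
Result: Fb = 10091.547 * 3981.5 ≈ 40179000 N (5 s.f.)

40179000 N


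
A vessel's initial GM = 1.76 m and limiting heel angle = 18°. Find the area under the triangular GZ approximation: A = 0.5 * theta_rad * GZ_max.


Formula: GZ_max = GM * sin(theta); Area = 0.5 * theta_rad * GZ_max
Step 1 — GZ_max = 1.76 * sin(18°) = 1.76 * 0.309017 = 0.54387 m
Step 2 — theta_rad = 18 * pi/180 = 0.314159 rad
Step 3 — Area = 0.5 * 0.314159 * 0.54387 ≈ 0.085431 m·rad (5 s.f.)

0.085431 m·rad


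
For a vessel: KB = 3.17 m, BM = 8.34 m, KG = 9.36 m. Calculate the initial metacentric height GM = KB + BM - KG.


Formula: GM = KB + BM - KG
Step 1 — KM = KB + BM = 3.17 + 8.34 = 11.51 m
Step 2 — GM = KM - KG = 11.51 - 9.36 = 2.15 m

2.15 m


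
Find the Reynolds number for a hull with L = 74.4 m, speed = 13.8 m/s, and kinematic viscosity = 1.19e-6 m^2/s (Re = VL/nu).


Formula: Re = V * L / nu
Step 1 — V * L = 13.8 * 74.4 = 1026.72 m^2/s
Step 2 — Re = 1026.72 / 1.19e-6 = 8.63e+08

8.63e+08


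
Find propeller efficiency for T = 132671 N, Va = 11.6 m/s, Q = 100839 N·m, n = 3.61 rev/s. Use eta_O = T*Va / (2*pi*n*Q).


Formula: eta = T * Va / (2 * pi * n * Q)
Step 1 — numerator = T * Va = 132671 * 11.6 = 1538983.6
Step 2 — 2 * pi * n = 2 * pi * 3.61 = 22.682299
Step 3 — denominator = 22.682299 * 100839 = 2287260.35
Step 4 — eta = 1538983.6 / 2287260.35 ≈ 0.67285 (5 s.f.)

0.67285


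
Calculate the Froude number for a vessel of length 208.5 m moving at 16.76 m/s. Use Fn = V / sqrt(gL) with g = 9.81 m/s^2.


Formula: Fn = V / sqrt(g * L)
Step 1 — g * L = 9.81 * 208.5 = 2045.385
Step 2 — sqrt(g * L) = sqrt(2045.385) = 45.225933
Step 3 — Fn = 16.76 / 45.225933 ≈ 0.37058 (5 s.f.)

0.37058


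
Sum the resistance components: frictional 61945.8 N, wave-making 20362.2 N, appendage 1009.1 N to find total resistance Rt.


Formula: Rt = Rf + Rw + Ra
Substituting: Rt = 61945.8 + 20362.2 + 1009.1
Result: Rt = 83317.1 N

83317.1 N


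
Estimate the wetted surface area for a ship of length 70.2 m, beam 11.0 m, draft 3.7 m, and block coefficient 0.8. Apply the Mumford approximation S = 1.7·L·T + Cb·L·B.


Formula: S = 1.7*L*T + V/T with V = Cb*L*B*T, i.e. S = L * (1.7*T + Cb*B)
Step 1 — 1.7*T = 1.7 * 3.7 = 6.29 m
Step 2 — Cb*B = 0.8 * 11.0 = 8.8 m
Step 3 — 1.7*T + Cb*B = 6.29 + 8.8 = 15.09 m
Step 4 — S = 70.2 * 15.09 ≈ 1059.3 m^2 (5 s.f.)

1059.3 m^2


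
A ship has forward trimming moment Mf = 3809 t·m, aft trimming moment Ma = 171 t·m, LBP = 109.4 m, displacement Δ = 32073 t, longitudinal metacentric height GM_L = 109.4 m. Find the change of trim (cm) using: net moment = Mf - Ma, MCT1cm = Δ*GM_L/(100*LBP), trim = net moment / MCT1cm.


Formula: net trimming moment = Mf - Ma; MCT1cm = Δ*GM_L/(100*LBP); trim = net moment / MCT1cm
Step 1 — net trimming moment = 3809 - 171 = 3638 t·m
Step 2 — MCT1cm = 32073 * 109.4 / (100 * 109.4) = 320.73 t·m/cm
Step 3 — trim = 3638 / 320.73 ≈ 11.343 cm (5 s.f.)

11.343 cm


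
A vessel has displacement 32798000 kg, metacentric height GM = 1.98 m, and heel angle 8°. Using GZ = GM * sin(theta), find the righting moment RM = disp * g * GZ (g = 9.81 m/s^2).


Formula: GZ = GM * sin(theta); RM = disp * g * GZ
Step 1 — GZ = 1.98 * sin(8°) = 1.98 * 0.139173 = 0.275563 m
Step 2 — RM = 32798000 * 9.81 * 0.275563 ≈ 88662000 N·m (5 s.f.)

88662000 N·m


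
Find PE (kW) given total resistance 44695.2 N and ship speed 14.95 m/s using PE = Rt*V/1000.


Formula: PE = Rt * V / 1000 (kW)
Step 1 — PE (W) = 44695.2 * 14.95 = 668193.24 W
Step 2 — PE (kW) = 668193.24 / 1000 ≈ 668.19 kW (5 s.f.)

668.19 kW


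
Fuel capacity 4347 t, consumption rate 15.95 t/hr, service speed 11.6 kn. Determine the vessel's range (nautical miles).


Formula: endurance = fuel / rate; range = endurance * speed
Step 1 — endurance = 4347 / 15.95 = 272.5392 hours
Step 2 — range = 272.5392 * 11.6 ≈ 3161.5 nautical miles (5 s.f.)

3161.5 NM


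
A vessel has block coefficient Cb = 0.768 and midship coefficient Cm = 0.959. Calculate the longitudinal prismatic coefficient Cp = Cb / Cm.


Formula: Cp = Cb / Cm
Substituting: Cp = 0.768 / 0.959
Result: Cp ≈ 0.80083 (5 s.f.)

0.80083


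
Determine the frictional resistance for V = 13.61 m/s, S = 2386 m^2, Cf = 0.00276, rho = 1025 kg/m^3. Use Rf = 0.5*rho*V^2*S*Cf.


Formula: Rf = 0.5 * rho * V^2 * S * Cf
Step 1 — V^2 = 13.61^2 = 185.2321
Step 2 — 0.5 * rho * V^2 = 0.5 * 1025 * 185.2321 = 94931.45125
Step 3 — Rf = 94931.45125 * 2386 * 0.00276 ≈ 625160 N (5 s.f.)

625160 N


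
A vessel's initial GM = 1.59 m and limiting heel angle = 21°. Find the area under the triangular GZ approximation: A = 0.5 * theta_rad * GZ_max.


Formula: GZ_max = GM * sin(theta); Area = 0.5 * theta_rad * GZ_max
Step 1 — GZ_max = 1.59 * sin(21°) = 1.59 * 0.358368 = 0.569805 m
Step 2 — theta_rad = 21 * pi/180 = 0.366519 rad
Step 3 — Area = 0.5 * 0.366519 * 0.569805 ≈ 0.10442 m·rad (5 s.f.)

0.10442 m·rad


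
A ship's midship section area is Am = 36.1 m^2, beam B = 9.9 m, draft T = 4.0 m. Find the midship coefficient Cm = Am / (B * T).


Formula: Cm = Am / (B * T)
Step 1 — B * T = 9.9 * 4.0 = 39.6 m^2
Step 2 — Cm = 36.1 / 39.6 ≈ 0.91162 (5 s.f.)

0.91162


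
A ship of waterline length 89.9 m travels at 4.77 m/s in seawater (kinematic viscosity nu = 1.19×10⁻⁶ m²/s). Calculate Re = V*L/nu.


Formula: Re = V * L / nu
Step 1 — V * L = 4.77 * 89.9 = 428.823 m^2/s
Step 2 — Re = 428.823 / 1.19e-6 = 3.60e+08

3.60e+08


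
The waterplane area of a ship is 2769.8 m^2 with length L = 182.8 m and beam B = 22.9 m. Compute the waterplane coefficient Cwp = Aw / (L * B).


Formula: Cwp = Aw / (L * B)
Step 1 — L * B = 182.8 * 22.9 = 4186.12 m^2
Step 2 — Cwp = 2769.8 / 4186.12 ≈ 0.66166 (5 s.f.)

0.66166


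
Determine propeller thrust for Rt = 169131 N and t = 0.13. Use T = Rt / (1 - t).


Formula: T = Rt / (1 - t)
Step 1 — (1 - t) = 1 - 0.13 = 0.87
Step 2 — T = 169131 / 0.87 ≈ 194400 N (5 s.f.)

194400 N


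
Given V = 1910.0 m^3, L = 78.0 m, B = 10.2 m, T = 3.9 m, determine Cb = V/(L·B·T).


Formula: Cb = V / (L * B * T)
Step 1 — L * B * T = 78.0 * 10.2 * 3.9 = 3102.84 m^3
Step 2 — Cb = 1910.0 / 3102.84 ≈ 0.61557 (5 s.f.)

0.61557


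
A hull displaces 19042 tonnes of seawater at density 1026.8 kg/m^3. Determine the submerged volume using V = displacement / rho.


Formula: V = mass / rho
Step 1 — convert tonnes to kg: 19042 t * 1000 = 19042000 kg
Step 2 — V = 19042000 / 1026.8 ≈ 18545 m^3 (5 s.f.)

18545 m^3


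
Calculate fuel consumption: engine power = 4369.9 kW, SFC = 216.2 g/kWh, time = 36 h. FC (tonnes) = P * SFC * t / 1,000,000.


Formula: FC (tonnes) = P * SFC * t / 1,000,000
Step 1 — P * SFC * t = 4369.9 * 216.2 * 36 = 34011805.68 g
Step 2 — FC (tonnes) = 34011805.68 / 1,000,000 ≈ 34.012 tonnes (5 s.f.)

34.012 tonnes


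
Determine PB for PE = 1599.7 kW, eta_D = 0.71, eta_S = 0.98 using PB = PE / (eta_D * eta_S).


Formula: PB = PE / (eta_D * eta_S)
Step 1 — combined efficiency = eta_D * eta_S = 0.71 * 0.98 = 0.6958
Step 2 — PB = 1599.7 / 0.6958 ≈ 2299.1 kW (5 s.f.)

2299.1 kW


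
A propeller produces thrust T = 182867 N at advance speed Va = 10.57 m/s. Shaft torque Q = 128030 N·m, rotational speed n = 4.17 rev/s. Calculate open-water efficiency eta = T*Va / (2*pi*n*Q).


Formula: eta = T * Va / (2 * pi * n * Q)
Step 1 — numerator = T * Va = 182867 * 10.57 = 1932904.19
Step 2 — 2 * pi * n = 2 * pi * 4.17 = 26.200883
Step 3 — denominator = 26.200883 * 128030 = 3354499.05
Step 4 — eta = 1932904.19 / 3354499.05 ≈ 0.57621 (5 s.f.)

0.57621


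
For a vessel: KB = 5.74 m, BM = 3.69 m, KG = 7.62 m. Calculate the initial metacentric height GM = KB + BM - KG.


Formula: GM = KB + BM - KG
Step 1 — KM = KB + BM = 5.74 + 3.69 = 9.43 m
Step 2 — GM = KM - KG = 9.43 - 7.62 = 1.81 m

1.81 m


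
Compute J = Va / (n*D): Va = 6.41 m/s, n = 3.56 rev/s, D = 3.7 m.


Formula: J = Va / (n * D)
Step 1 — n * D = 3.56 * 3.7 = 13.172
Step 2 — J = 6.41 / 13.172 ≈ 0.48664 (5 s.f.)

0.48664


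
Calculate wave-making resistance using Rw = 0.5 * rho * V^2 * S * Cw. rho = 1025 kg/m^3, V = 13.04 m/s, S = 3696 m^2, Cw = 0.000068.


Formula: Rw = 0.5 * rho * V^2 * S * Cw
Step 1 — V^2 = 13.04^2 = 170.0416
Step 2 — 0.5 * rho * V^2 = 0.5 * 1025 * 170.0416 = 87146.32
Step 3 — Rw = 87146.32 * 3696 * 0.000068 ≈ 21902 N (5 s.f.)

21902 N


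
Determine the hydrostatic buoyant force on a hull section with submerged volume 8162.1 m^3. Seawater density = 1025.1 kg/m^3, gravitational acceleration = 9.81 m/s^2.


Formula: Fb = rho * g * V
Substituting: Fb = 1025.1 * 9.81 * 8162.1
Intermediate: 1025.1 * 9.81 = 10056.231
Result: Fb = 10056.231 * 8162.1 ≈ 82080000 N (5 s.f.)

82080000 N


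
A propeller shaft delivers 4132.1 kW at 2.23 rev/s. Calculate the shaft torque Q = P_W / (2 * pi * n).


Formula: Q = P_W / (2 * pi * n)
Step 1 — P_W = 4132.1 kW * 1000 = 4132100.0 W
Step 2 — 2 * pi * n = 2 * pi * 2.23 = 14.011503
Step 3 — Q = 4132100.0 / 14.011503 ≈ 294910 N·m (5 s.f.)

294910 N·m


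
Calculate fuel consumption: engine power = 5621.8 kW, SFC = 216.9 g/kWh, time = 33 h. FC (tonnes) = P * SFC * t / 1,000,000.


Formula: FC (tonnes) = P * SFC * t / 1,000,000
Step 1 — P * SFC * t = 5621.8 * 216.9 * 33 = 40239157.86 g
Step 2 — FC (tonnes) = 40239157.86 / 1,000,000 ≈ 40.239 tonnes (5 s.f.)

40.239 tonnes


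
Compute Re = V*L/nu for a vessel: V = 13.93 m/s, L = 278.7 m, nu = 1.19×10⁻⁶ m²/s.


Formula: Re = V * L / nu
Step 1 — V * L = 13.93 * 278.7 = 3882.291 m^2/s
Step 2 — Re = 3882.291 / 1.19e-6 = 3.26e+09

3.26e+09


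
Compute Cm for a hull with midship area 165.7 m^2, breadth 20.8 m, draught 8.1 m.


Formula: Cm = Am / (B * T)
Step 1 — B * T = 20.8 * 8.1 = 168.48 m^2
Step 2 — Cm = 165.7 / 168.48 ≈ 0.98350 (5 s.f.)

0.98350


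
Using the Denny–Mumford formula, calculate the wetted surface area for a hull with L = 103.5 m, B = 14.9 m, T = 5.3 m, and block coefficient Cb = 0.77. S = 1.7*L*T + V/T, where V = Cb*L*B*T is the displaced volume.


Formula: S = 1.7*L*T + V/T with V = Cb*L*B*T, i.e. S = L * (1.7*T + Cb*B)
Step 1 — 1.7*T = 1.7 * 5.3 = 9.01 m
Step 2 — Cb*B = 0.77 * 14.9 = 11.473 m
Step 3 — 1.7*T + Cb*B = 9.01 + 11.473 = 20.483 m
Step 4 — S = 103.5 * 20.483 ≈ 2120.0 m^2 (5 s.f.)

2120.0 m^2


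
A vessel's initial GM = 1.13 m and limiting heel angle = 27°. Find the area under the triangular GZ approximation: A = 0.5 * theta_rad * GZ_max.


Formula: GZ_max = GM * sin(theta); Area = 0.5 * theta_rad * GZ_max
Step 1 — GZ_max = 1.13 * sin(27°) = 1.13 * 0.45399 = 0.513009 m
Step 2 — theta_rad = 27 * pi/180 = 0.471239 rad
Step 3 — Area = 0.5 * 0.471239 * 0.513009 ≈ 0.12087 m·rad (5 s.f.)

0.12087 m·rad


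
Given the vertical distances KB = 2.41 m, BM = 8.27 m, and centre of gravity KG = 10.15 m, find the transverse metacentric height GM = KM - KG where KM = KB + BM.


Formula: GM = KB + BM - KG
Step 1 — KM = KB + BM = 2.41 + 8.27 = 10.68 m
Step 2 — GM = KM - KG = 10.68 - 10.15 = 0.53 m

0.53 m


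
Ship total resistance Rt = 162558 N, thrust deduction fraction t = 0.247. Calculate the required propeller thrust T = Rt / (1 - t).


Formula: T = Rt / (1 - t)
Step 1 — (1 - t) = 1 - 0.247 = 0.753
Step 2 — T = 162558 / 0.753 ≈ 215880 N (5 s.f.)

215880 N


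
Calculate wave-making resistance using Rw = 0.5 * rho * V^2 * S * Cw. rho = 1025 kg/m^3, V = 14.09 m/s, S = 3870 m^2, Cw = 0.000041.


Formula: Rw = 0.5 * rho * V^2 * S * Cw
Step 1 — V^2 = 14.09^2 = 198.5281
Step 2 — 0.5 * rho * V^2 = 0.5 * 1025 * 198.5281 = 101745.65125
Step 3 — Rw = 101745.65125 * 3870 * 0.000041 ≈ 16144 N (5 s.f.)

16144 N


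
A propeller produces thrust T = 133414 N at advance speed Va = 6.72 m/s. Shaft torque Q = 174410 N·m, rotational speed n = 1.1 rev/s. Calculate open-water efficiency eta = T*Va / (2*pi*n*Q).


Formula: eta = T * Va / (2 * pi * n * Q)
Step 1 — numerator = T * Va = 133414 * 6.72 = 896542.08
Step 2 — 2 * pi * n = 2 * pi * 1.1 = 6.911504
Step 3 — denominator = 6.911504 * 174410 = 1205435.41
Step 4 — eta = 896542.08 / 1205435.41 ≈ 0.74375 (5 s.f.)

0.74375


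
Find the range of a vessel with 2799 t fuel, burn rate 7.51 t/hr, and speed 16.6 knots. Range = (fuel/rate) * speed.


Formula: endurance = fuel / rate; range = endurance * speed
Step 1 — endurance = 2799 / 7.51 = 372.7031 hours
Step 2 — range = 372.7031 * 16.6 ≈ 6186.9 nautical miles (5 s.f.)

6186.9 NM


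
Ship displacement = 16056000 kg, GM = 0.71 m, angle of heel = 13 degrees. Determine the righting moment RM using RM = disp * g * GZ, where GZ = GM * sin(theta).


Formula: GZ = GM * sin(theta); RM = disp * g * GZ
Step 1 — GZ = 0.71 * sin(13°) = 0.71 * 0.224951 = 0.159715 m
Step 2 — RM = 16056000 * 9.81 * 0.159715 ≈ 25157000 N·m (5 s.f.)

25157000 N·m


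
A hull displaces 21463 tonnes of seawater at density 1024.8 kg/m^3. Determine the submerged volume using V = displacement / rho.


Formula: V = mass / rho
Step 1 — convert tonnes to kg: 21463 t * 1000 = 21463000 kg
Step 2 — V = 21463000 / 1024.8 ≈ 20944 m^3 (5 s.f.)

20944 m^3


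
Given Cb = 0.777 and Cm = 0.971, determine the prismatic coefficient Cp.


Formula: Cp = Cb / Cm
Substituting: Cp = 0.777 / 0.971
Result: Cp ≈ 0.80021 (5 s.f.)

0.80021


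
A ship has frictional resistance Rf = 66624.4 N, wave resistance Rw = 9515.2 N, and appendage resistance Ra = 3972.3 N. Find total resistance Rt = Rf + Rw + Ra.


Formula: Rt = Rf + Rw + Ra
Substituting: Rt = 66624.4 + 9515.2 + 3972.3
Result: Rt = 80111.9 N

80111.9 N


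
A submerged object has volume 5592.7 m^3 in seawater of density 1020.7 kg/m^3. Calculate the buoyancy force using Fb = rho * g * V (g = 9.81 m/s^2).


Formula: Fb = rho * g * V
Substituting: Fb = 1020.7 * 9.81 * 5592.7
Intermediate: 1020.7 * 9.81 = 10013.067
Result: Fb = 10013.067 * 5592.7 ≈ 56000000 N (5 s.f.)

56000000 N


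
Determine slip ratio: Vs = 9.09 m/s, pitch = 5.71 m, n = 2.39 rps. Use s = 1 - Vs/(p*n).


Formula: s = 1 - Vs / (p * n)
Step 1 — p * n = 5.71 * 2.39 = 13.6469
Step 2 — Vs / (p*n) = 9.09 / 13.6469 = 0.666085 (6 d.p.)
Step 3 — s = 1 - 0.666085 = 0.333915

0.333915


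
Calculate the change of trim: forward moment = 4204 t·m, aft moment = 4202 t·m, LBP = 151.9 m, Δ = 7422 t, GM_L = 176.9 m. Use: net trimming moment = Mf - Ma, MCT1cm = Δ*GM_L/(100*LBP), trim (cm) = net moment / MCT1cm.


Formula: net trimming moment = Mf - Ma; MCT1cm = Δ*GM_L/(100*LBP); trim = net moment / MCT1cm
Step 1 — net trimming moment = 4204 - 4202 = 2 t·m
Step 2 — MCT1cm = 7422 * 176.9 / (100 * 151.9) = 86.4353 t·m/cm
Step 3 — trim = 2 / 86.4353 ≈ 0.023139 cm (5 s.f.)

0.023139 cm


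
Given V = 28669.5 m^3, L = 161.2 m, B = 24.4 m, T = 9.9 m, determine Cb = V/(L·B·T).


Formula: Cb = V / (L * B * T)
Step 1 — L * B * T = 161.2 * 24.4 * 9.9 = 38939.472 m^3
Step 2 — Cb = 28669.5 / 38939.472 ≈ 0.73626 (5 s.f.)

0.73626


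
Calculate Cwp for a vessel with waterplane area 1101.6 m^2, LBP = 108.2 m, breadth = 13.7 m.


Formula: Cwp = Aw / (L * B)
Step 1 — L * B = 108.2 * 13.7 = 1482.34 m^2
Step 2 — Cwp = 1101.6 / 1482.34 ≈ 0.74315 (5 s.f.)

0.74315


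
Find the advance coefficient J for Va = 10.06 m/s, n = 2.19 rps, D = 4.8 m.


Formula: J = Va / (n * D)
Step 1 — n * D = 2.19 * 4.8 = 10.512
Step 2 — J = 10.06 / 10.512 ≈ 0.95700 (5 s.f.)

0.95700


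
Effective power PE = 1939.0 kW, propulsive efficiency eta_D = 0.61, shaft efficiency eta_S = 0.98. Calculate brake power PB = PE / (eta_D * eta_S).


Formula: PB = PE / (eta_D * eta_S)
Step 1 — combined efficiency = eta_D * eta_S = 0.61 * 0.98 = 0.5978
Step 2 — PB = 1939.0 / 0.5978 ≈ 3243.6 kW (5 s.f.)

3243.6 kW


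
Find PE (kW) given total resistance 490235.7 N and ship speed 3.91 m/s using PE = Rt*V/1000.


Formula: PE = Rt * V / 1000 (kW)
Step 1 — PE (W) = 490235.7 * 3.91 = 1916821.587 W
Step 2 — PE (kW) = 1916821.587 / 1000 ≈ 1916.8 kW (5 s.f.)

1916.8 kW


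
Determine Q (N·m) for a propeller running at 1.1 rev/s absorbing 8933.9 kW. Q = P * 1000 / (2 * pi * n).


Formula: Q = P_W / (2 * pi * n)
Step 1 — P_W = 8933.9 kW * 1000 = 8933900.0 W
Step 2 — 2 * pi * n = 2 * pi * 1.1 = 6.911504
Step 3 — Q = 8933900.0 / 6.911504 ≈ 1292600 N·m (5 s.f.)

1292600 N·m


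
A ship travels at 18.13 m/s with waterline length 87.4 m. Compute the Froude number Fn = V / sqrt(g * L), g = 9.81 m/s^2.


Formula: Fn = V / sqrt(g * L)
Step 1 — g * L = 9.81 * 87.4 = 857.394
Step 2 — sqrt(g * L) = sqrt(857.394) = 29.281291
Step 3 — Fn = 18.13 / 29.281291 ≈ 0.61917 (5 s.f.)

0.61917


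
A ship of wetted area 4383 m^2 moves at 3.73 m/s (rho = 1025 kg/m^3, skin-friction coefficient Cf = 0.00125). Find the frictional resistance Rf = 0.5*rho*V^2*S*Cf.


Formula: Rf = 0.5 * rho * V^2 * S * Cf
Step 1 — V^2 = 3.73^2 = 13.9129
Step 2 — 0.5 * rho * V^2 = 0.5 * 1025 * 13.9129 = 7130.36125
Step 3 — Rf = 7130.36125 * 4383 * 0.00125 ≈ 39065 N (5 s.f.)

39065 N


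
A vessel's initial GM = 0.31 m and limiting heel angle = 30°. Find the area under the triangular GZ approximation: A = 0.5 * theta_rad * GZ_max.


Formula: GZ_max = GM * sin(theta); Area = 0.5 * theta_rad * GZ_max
Step 1 — GZ_max = 0.31 * sin(30°) = 0.31 * 0.5 = 0.155 m
Step 2 — theta_rad = 30 * pi/180 = 0.523599 rad
Step 3 — Area = 0.5 * 0.523599 * 0.155 ≈ 0.040579 m·rad (5 s.f.)

0.040579 m·rad


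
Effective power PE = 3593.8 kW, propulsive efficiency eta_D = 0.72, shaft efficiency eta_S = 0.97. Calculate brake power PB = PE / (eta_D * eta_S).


Formula: PB = PE / (eta_D * eta_S)
Step 1 — combined efficiency = eta_D * eta_S = 0.72 * 0.97 = 0.6984
Step 2 — PB = 3593.8 / 0.6984 ≈ 5145.8 kW (5 s.f.)

5145.8 kW


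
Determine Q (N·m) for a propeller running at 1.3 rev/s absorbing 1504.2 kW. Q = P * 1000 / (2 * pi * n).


Formula: Q = P_W / (2 * pi * n)
Step 1 — P_W = 1504.2 kW * 1000 = 1504200.0 W
Step 2 — 2 * pi * n = 2 * pi * 1.3 = 8.168141
Step 3 — Q = 1504200.0 / 8.168141 ≈ 184150 N·m (5 s.f.)

184150 N·m


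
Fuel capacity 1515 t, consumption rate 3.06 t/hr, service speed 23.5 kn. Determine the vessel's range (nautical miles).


Formula: endurance = fuel / rate; range = endurance * speed
Step 1 — endurance = 1515 / 3.06 = 495.098 hours
Step 2 — range = 495.098 * 23.5 ≈ 11635 nautical miles (5 s.f.)

11635 NM


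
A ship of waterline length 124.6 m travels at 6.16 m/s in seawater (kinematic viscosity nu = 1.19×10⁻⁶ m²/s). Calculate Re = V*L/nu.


Formula: Re = V * L / nu
Step 1 — V * L = 6.16 * 124.6 = 767.536 m^2/s
Step 2 — Re = 767.536 / 1.19e-6 = 6.45e+08

6.45e+08


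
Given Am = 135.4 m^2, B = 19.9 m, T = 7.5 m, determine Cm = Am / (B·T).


Formula: Cm = Am / (B * T)
Step 1 — B * T = 19.9 * 7.5 = 149.25 m^2
Step 2 — Cm = 135.4 / 149.25 ≈ 0.90720 (5 s.f.)

0.90720


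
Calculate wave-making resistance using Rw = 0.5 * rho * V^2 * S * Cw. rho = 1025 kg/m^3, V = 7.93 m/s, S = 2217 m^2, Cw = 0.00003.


Formula: Rw = 0.5 * rho * V^2 * S * Cw
Step 1 — V^2 = 7.93^2 = 62.8849
Step 2 — 0.5 * rho * V^2 = 0.5 * 1025 * 62.8849 = 32228.51125
Step 3 — Rw = 32228.51125 * 2217 * 0.00003 ≈ 2143.5 N (5 s.f.)

2143.5 N


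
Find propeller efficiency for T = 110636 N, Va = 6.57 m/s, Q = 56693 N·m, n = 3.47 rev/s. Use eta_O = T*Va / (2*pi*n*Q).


Formula: eta = T * Va / (2 * pi * n * Q)
Step 1 — numerator = T * Va = 110636 * 6.57 = 726878.52
Step 2 — 2 * pi * n = 2 * pi * 3.47 = 21.802653
Step 3 — denominator = 21.802653 * 56693 = 1236057.81
Step 4 — eta = 726878.52 / 1236057.81 ≈ 0.58806 (5 s.f.)

0.58806


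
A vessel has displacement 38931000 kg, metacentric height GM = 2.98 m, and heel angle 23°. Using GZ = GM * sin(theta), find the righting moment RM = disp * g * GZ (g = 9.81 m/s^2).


Formula: GZ = GM * sin(theta); RM = disp * g * GZ
Step 1 — GZ = 2.98 * sin(23°) = 2.98 * 0.390731 = 1.164378 m
Step 2 — RM = 38931000 * 9.81 * 1.164378 ≈ 444690000 N·m (5 s.f.)

444690000 N·m


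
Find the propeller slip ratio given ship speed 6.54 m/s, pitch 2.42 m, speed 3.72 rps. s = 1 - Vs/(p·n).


Formula: s = 1 - Vs / (p * n)
Step 1 — p * n = 2.42 * 3.72 = 9.0024
Step 2 — Vs / (p*n) = 6.54 / 9.0024 = 0.726473 (6 d.p.)
Step 3 — s = 1 - 0.726473 = 0.273527

0.273527
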